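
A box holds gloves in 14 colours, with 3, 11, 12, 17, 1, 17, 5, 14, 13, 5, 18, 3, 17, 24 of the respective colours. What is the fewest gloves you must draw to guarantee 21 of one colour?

157

In the worst case you take as many as possible of each colour without reaching 21: 3 + 11 + 12 + 17 + 1 + 17 + 5 + 14 + 13 + 5 + 18 + 3 + 17 + 20 = 156.
The next one must give 21 of some colour, so 156 + 1 = 157.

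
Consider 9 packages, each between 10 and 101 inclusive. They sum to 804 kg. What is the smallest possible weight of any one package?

10

To make one package as small as possible, make the other 8 as large as possible.
The other 8 can take up 8 × 101 = 808 ≥ 804 − 10, so one package can sit at its floor of 10.
Achievable: one at 10 and the other 8 totalling 794, which fits since 8 × 10 ≤ 794 ≤ 8 × 101.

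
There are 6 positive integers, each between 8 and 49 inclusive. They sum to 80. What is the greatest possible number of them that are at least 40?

Suppose k of them are at least 40. Those contribute at least 40 each and the other 6 − k at least 8 each.
So the total is at least 40k + 8(6 − k) = 48 + 32k. This must be ≤ 80, giving k ≤ 1.
k = 1 is achieved by 1 value at 40 and 5 at 8, total 80.

1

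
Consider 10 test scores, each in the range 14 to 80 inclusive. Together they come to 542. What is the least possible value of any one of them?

14

Minimizing one value means maximizing the remaining 9.
The other 9 can take up 9 × 80 = 720 ≥ 542 − 14, so one score can sit at its floor of 14.
Achievable: one at 14 and the other 9 totalling 528, which fits since 9 × 14 ≤ 528 ≤ 9 × 80.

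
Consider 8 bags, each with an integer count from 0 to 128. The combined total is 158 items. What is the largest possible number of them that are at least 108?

With k values at 108 or above and the rest at least 0, the sum is at least 0 + 108k.
Since the sum is 158, we need 108k ≤ 158, i.e. k ≤ 1.
k = 1 is achieved by 1 value at 108 and 7 at 0, total 108; add 50 to one value (staying below 108) to reach 158.

1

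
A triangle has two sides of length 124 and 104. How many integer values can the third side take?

207

The triangle inequality gives |124 − 104| < c < 124 + 104, i.e. 20 < c < 228.
So c can be any integer from 21 to 227: 207 values.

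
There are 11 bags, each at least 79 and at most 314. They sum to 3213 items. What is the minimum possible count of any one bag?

Minimizing one value means maximizing the remaining 10.
The other 10 can take up 10 × 314 = 3140 ≥ 3213 − 79, so one bag can sit at its floor of 79.
Achievable: one at 79 and the other 10 totalling 3134, which fits since 10 × 79 ≤ 3134 ≤ 10 × 314.

79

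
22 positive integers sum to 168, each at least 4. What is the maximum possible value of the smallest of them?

7

The 22 values sum to 168, so their minimum is at most ⌊168/22⌋ = 7.
Taking 8 copies of 7 and 14 copies of 8 gives exactly 168, so 7 is attained.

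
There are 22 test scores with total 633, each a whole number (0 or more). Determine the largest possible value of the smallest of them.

The 22 values sum to 633, so their minimum is at most ⌊633/22⌋ = 28.
Equality holds with 5 values of 28 and 17 values of 29.

28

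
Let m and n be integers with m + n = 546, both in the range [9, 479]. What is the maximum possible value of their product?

74529

With m + n fixed, mn peaks when the two are closest together.
Taking m = 273 and n = 273 (both in [9, 479]) gives mn = 74529.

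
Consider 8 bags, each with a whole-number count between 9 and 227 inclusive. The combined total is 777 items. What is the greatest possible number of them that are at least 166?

4

With k values at 166 or above and the rest at least 9, the sum is at least 72 + 157k.
Since the sum is 777, we need 157k ≤ 705, i.e. k ≤ 4.
k = 4 is achieved by 4 values at 166 and 4 at 9, total 700; add 77 to one value (staying below 166) to reach 777.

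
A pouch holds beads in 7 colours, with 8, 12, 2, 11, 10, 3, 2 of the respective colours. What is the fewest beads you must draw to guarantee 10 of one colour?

43

In the worst case you take as many as possible of each colour without reaching 10: 8 + 9 + 2 + 9 + 9 + 3 + 2 = 42.
The next one must give 10 of some colour, so 42 + 1 = 43.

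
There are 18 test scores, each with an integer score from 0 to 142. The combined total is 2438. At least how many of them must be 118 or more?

14

Suppose at most 18 − j of them reach 118; then j values are ≤ 117 and the rest ≤ 142.
The total is then ≤ 117·j + 142·(18 − j) = 2556 − 25j. For this to be ≥ 2438 we need j ≤ 4, so at least 18 − 4 = 14 must reach 118.
Exactly 14 works: 14 values at 142 and 4 at 117 total 2456; lower one of the high values by 18 (still ≥ 118) to hit 2438.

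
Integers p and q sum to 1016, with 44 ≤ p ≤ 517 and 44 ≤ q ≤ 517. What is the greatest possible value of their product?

With p + q fixed, pq peaks when the two are closest together.
Taking p = 508 and q = 508 (both in [44, 517]) gives pq = 258064.

258064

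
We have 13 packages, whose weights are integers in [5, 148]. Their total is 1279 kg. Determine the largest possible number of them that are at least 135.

If k of the values are ≥ 135, the total is ≥ 135k + 5(13 − k).
Setting 135k + 5(13 − k) ≤ 1279 gives 130k ≤ 1214, so k ≤ 9.
k = 9 is achieved by 9 values at 135 and 4 at 5, total 1235; add 44 to one value (staying below 135) to reach 1279.

9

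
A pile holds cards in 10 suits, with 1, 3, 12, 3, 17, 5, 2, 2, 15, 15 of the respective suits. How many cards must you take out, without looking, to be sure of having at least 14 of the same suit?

68

In the worst case you take as many as possible of each suit without reaching 14: 1 + 3 + 12 + 3 + 13 + 5 + 2 + 2 + 13 + 13 = 67.
The next one must give 14 of some suit, so 67 + 1 = 68.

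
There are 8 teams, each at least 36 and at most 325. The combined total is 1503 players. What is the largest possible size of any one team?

To make one team as large as possible, make the other 7 as small as possible.
The other 7 contribute at least 7 × 36 = 252, leaving at most 1503 − 252 = 1251.
But each team is capped at 325, so the maximum is 325.
Achievable: one at 325 and the other 7 totalling 1178, which fits since 7 × 36 ≤ 1178 ≤ 7 × 325.

325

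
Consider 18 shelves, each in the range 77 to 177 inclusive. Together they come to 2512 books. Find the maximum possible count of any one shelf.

177

To make one shelf as large as possible, make the other 17 as small as possible.
The other 17 contribute at least 17 × 77 = 1309, leaving at most 2512 − 1309 = 1203.
But each shelf is capped at 177, so the maximum is 177.
Achievable: one at 177 and the other 17 totalling 2335, which fits since 17 × 77 ≤ 2335 ≤ 17 × 177.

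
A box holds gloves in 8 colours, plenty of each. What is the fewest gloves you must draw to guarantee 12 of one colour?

89

You could draw 11 of every colour without reaching 12 of any — 88 in all.
One more forces 12 of some colour, so 88 + 1 = 89.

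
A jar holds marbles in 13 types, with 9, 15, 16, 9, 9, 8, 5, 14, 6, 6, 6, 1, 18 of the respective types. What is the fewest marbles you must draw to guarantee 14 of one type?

In the worst case you take as many as possible of each type without reaching 14: 9 + 13 + 13 + 9 + 9 + 8 + 5 + 13 + 6 + 6 + 6 + 1 + 13 = 111.
The next one must give 14 of some type, so 111 + 1 = 112.

112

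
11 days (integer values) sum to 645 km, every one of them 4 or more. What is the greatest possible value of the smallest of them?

58

If every one of the 11 were at least 59, the total would be at least 11 × 59 = 649 > 645.
Achievable: 4 of them at 58 and 7 at 59 total 645.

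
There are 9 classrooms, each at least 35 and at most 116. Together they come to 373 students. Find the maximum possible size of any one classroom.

93

To make one classroom as large as possible, make the other 8 as small as possible.
The other 8 contribute at least 8 × 35 = 280, leaving at most 373 − 280 = 93.
Since 93 ≤ 116, this is achievable: one at 93 and 8 at 35.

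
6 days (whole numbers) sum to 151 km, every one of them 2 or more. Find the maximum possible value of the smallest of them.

25

If every one of the 6 were at least 26, the total would be at least 6 × 26 = 156 > 151.
Taking 5 copies of 25 and 1 copy of 26 gives exactly 151, so 25 is attained.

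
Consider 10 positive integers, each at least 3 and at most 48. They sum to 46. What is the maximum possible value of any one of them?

Maximizing one value means minimizing the remaining 9.
The other 9 contribute at least 9 × 3 = 27, leaving at most 46 − 27 = 19.
Since 19 ≤ 48, this is achievable: one at 19 and 9 at 3.

19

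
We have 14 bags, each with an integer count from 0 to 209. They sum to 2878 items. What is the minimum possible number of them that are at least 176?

If only k of them are at least 176, the other 14 − k are at most 175, so the total is at most k·209 + (14 − k)·175.
This must reach 2878, so k·209 + (14 − k)·175 ≥ 2878, giving k ≥ 13.
Exactly 13 works: 13 values at 209 and 1 at 175 total 2892; lower one of the high values by 14 (still ≥ 176) to hit 2878.

13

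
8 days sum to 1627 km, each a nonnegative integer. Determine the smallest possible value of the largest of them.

204

Some value must be at least ⌈1627/8⌉ = 204, since 8 × 203 = 1624 < 1627.
Achievable: 3 of them at 204 and 5 at 203 total 1627.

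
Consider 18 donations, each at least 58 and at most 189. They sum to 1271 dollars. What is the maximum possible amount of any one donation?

189

To make one donation as large as possible, make the other 17 as small as possible.
The other 17 contribute at least 17 × 58 = 986, leaving at most 1271 − 986 = 285.
But each donation is capped at 189, so the maximum is 189.
Achievable: one at 189 and the other 17 totalling 1082, which fits since 17 × 58 ≤ 1082 ≤ 17 × 189.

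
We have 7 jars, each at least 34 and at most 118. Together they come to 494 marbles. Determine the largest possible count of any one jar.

118

Maximizing one value means minimizing the remaining 6.
The other 6 contribute at least 6 × 34 = 204, leaving at most 494 − 204 = 290.
But each jar is capped at 118, so the maximum is 118.
Achievable: one at 118 and the other 6 totalling 376, which fits since 6 × 34 ≤ 376 ≤ 6 × 118.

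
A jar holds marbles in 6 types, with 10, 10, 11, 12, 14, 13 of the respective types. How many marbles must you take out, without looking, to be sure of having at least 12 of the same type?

In the worst case you take as many as possible of each type without reaching 12: 10 + 10 + 11 + 11 + 11 + 11 = 64.
The next one must give 12 of some type, so 64 + 1 = 65.

65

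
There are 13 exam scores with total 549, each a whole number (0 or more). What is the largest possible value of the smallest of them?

The average is 549/13 < 43, so some value is ≤ 42.
Equality holds with 10 values of 42 and 3 values of 43.

42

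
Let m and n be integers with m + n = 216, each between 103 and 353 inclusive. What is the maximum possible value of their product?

11664

mn = m(216 − m) is maximized when m is as near 216/2 as the bounds allow.
Taking m = 108 and n = 108 (both in [103, 353]) gives mn = 11664.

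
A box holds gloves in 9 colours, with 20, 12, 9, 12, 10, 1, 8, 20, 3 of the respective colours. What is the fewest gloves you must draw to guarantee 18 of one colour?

In the worst case you take as many as possible of each colour without reaching 18: 17 + 12 + 9 + 12 + 10 + 1 + 8 + 17 + 3 = 89.
The next one must give 18 of some colour, so 89 + 1 = 90.

90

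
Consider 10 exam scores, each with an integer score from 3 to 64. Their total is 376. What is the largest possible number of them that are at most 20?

6

Suppose k of them are at most 20. Those contribute at most 20 each and the rest at most 64 each.
So the total is at most 20k + 64(10 − k) = 640 − 44k. This must still be ≥ 376, so k ≤ 6.
k = 6 is achieved by 6 values at 20 and 4 at 64, total 376.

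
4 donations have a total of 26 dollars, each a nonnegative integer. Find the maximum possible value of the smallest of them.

The 4 values sum to 26, so their minimum is at most ⌊26/4⌋ = 6.
Equality holds with 2 values of 6 and 2 values of 7.

6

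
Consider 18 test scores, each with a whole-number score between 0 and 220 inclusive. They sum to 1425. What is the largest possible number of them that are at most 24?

12

Each value at 24 or below falls at least 220 − 24 = 196 short of the ceiling 220.
The ceiling total is 18 × 220 = 3960, and we need 1425, so at most ⌊(3960 − 1425)/196⌋ = 12 can be that low.
k = 12 is achieved by 12 values at 24 and 6 at 220, total 1608; lower one of the 220's by 183 (still > 24) to reach 1425.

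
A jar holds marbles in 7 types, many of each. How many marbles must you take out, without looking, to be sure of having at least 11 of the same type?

In the worst case you draw 10 of each of the 7 types: 7 × 10 = 70.
One more forces 11 of some type, so 70 + 1 = 71.

71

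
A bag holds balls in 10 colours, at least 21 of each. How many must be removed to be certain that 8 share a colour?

You could draw 7 of every colour without reaching 8 of any — 70 in all.
One more forces 8 of some colour, so 70 + 1 = 71.

71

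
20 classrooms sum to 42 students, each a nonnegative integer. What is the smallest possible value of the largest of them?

Some value must be at least ⌈42/20⌉ = 3, since 20 × 2 = 40 < 42.
Equality holds with 2 values of 3 and 18 values of 2.

3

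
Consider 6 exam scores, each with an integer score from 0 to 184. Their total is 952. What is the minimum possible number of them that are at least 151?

2

Suppose at most 6 − j of them reach 151; then j values are ≤ 150 and the rest ≤ 184.
The total is then ≤ 150·j + 184·(6 − j) = 1104 − 34j. For this to be ≥ 952 we need j ≤ 4, so at least 6 − 4 = 2 must reach 151.
Exactly 2 works: 2 values at 184 and 4 at 150 total 968; lower one of the high values by 16 (still ≥ 151) to hit 952.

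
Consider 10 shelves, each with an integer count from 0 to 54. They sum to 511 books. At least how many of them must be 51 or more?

3

Suppose at most 10 − j of them reach 51; then j values are ≤ 50 and the rest ≤ 54.
The total is then ≤ 50·j + 54·(10 − j) = 540 − 4j. For this to be ≥ 511 we need j ≤ 7, so at least 10 − 7 = 3 must reach 51.
Exactly 3 works: 3 values at 54 and 7 at 50 total 512; lower one of the high values by 1 (still ≥ 51) to hit 511.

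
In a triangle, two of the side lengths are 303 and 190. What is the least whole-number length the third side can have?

114

The third side must exceed |303 − 190| = 113.
The smallest integer above 113 is 114.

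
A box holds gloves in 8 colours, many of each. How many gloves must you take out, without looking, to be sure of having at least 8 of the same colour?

In the worst case you draw 7 of each of the 8 colours: 8 × 7 = 56.
One more forces 8 of some colour, so 56 + 1 = 57.

57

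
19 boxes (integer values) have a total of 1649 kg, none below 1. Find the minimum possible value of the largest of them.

Some value must be at least ⌈1649/19⌉ = 87, since 19 × 86 = 1634 < 1649.
Achievable: 15 of them at 87 and 4 at 86 total 1649.

87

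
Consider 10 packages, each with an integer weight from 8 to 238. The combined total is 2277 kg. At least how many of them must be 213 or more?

7

Each value short of 213 is at most 212, costing at least 238 − 212 = 26 against the maximum total of 2380.
We can afford to lose at most 2380 − 2277 = 103, so at most ⌊103/26⌋ = 3 fall short, and at least 7 are ≥ 213.
Exactly 7 works: 7 values at 238 and 3 at 212 total 2302; lower one of the high values by 25 (still ≥ 213) to hit 2277.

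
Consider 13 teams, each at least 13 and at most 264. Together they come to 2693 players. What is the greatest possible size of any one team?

264

To make one team as large as possible, make the other 12 as small as possible.
The other 12 contribute at least 12 × 13 = 156, leaving at most 2693 − 156 = 2537.
But each team is capped at 264, so the maximum is 264.
Achievable: one at 264 and the other 12 totalling 2429, which fits since 12 × 13 ≤ 2429 ≤ 12 × 264.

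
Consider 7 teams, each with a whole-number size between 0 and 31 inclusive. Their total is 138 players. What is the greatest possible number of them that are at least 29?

4

If k of the values are ≥ 29, the total is ≥ 29k + 0(7 − k).
Setting 29k + 0(7 − k) ≤ 138 gives 29k ≤ 138, so k ≤ 4.
k = 4 is achieved by 4 values at 29 and 3 at 0, total 116; add 22 to one value (staying below 29) to reach 138.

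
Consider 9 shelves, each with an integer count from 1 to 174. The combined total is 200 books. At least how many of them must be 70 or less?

Let j be the number exceeding 70. Then the total is ≥ 71·j + 1·(9 − j) = 9 + 70j.
So 70j ≤ 191 and j ≤ 2; hence at least 9 − 2 = 7 are ≤ 70.
Exactly 7 works: 7 values at 1 and 2 at 71 total 149; raise one of the low values by 51 (still ≤ 70) to hit 200.

7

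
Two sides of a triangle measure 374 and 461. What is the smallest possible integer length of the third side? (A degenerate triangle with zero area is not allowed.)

The third side must exceed |374 − 461| = 87.
The smallest integer above 87 is 88.

88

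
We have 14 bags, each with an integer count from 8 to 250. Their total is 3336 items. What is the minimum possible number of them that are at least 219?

9

Each value short of 219 is at most 218, costing at least 250 − 218 = 32 against the maximum total of 3500.
We can afford to lose at most 3500 − 3336 = 164, so at most ⌊164/32⌋ = 5 fall short, and at least 9 are ≥ 219.
Exactly 9 works: 9 values at 250 and 5 at 218 total 3340; lower one of the high values by 4 (still ≥ 219) to hit 3336.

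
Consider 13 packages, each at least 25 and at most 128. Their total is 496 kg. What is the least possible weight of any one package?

25

To make one package as small as possible, make the other 12 as large as possible.
The other 12 can take up 12 × 128 = 1536 ≥ 496 − 25, so one package can sit at its floor of 25.
Achievable: one at 25 and the other 12 totalling 471, which fits since 12 × 25 ≤ 471 ≤ 12 × 128.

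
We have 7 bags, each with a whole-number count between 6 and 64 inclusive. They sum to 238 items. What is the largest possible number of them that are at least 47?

Suppose k of them are at least 47. Those contribute at least 47 each and the other 7 − k at least 6 each.
So the total is at least 47k + 6(7 − k) = 42 + 41k. This must be ≤ 238, giving k ≤ 4.
k = 4 is achieved by 4 values at 47 and 3 at 6, total 206; add 32 to one value (staying below 47) to reach 238.

4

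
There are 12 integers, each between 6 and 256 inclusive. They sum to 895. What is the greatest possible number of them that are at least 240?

Suppose k of them are at least 240. Those contribute at least 240 each and the other 12 − k at least 6 each.
So the total is at least 240k + 6(12 − k) = 72 + 234k. This must be ≤ 895, giving k ≤ 3.
k = 3 is achieved by 3 values at 240 and 9 at 6, total 774; add 121 to one value (staying below 240) to reach 895.

3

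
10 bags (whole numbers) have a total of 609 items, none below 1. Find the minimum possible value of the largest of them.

61

Some value must be at least ⌈609/10⌉ = 61, since 10 × 60 = 600 < 609.
Achievable: 9 of them at 61 and 1 at 60 total 609.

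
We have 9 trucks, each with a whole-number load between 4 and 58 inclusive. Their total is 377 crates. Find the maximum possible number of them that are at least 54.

6

With k values at 54 or above and the rest at least 4, the sum is at least 36 + 50k.
Since the sum is 377, we need 50k ≤ 341, i.e. k ≤ 6.
k = 6 is achieved by 6 values at 54 and 3 at 4, total 336; add 41 to one value (staying below 54) to reach 377.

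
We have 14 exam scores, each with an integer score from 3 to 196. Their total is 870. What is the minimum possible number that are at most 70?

If only k of them are at most 70, the other 14 − k are at least 71, so the total is at least (14 − k)·71 + k·3.
This is ≤ 870, so (14 − k)·71 + 3k ≤ 870, which gives k ≥ 2.
Exactly 2 works: 2 values at 3 and 12 at 71 total 858; raise one of the low values by 12 (still ≤ 70) to hit 870.

2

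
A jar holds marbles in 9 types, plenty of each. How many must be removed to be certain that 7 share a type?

55

You could draw 6 of every type without reaching 7 of any — 54 in all.
One more forces 7 of some type, so 54 + 1 = 55.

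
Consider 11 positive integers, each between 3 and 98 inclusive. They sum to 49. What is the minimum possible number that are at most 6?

7

Each value above 6 is at least 7, contributing at least 7 − 3 = 4 above the floor 3.
The sum exceeds the floor total 33 by 16, so at most ⌊16/4⌋ = 4 exceed 6, and at least 7 are ≤ 6.
Exactly 7 works: 7 values at 3 and 4 at 7 total 49.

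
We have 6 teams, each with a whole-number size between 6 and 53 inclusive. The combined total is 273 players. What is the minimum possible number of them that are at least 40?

3

Each value short of 40 is at most 39, costing at least 53 − 39 = 14 against the maximum total of 318.
We can afford to lose at most 318 − 273 = 45, so at most ⌊45/14⌋ = 3 fall short, and at least 3 are ≥ 40.
Exactly 3 works: 3 values at 53 and 3 at 39 total 276; lower one of the high values by 3 (still ≥ 40) to hit 273.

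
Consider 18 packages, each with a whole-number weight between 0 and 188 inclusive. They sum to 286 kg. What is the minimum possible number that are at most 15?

If only k of them are at most 15, the other 18 − k are at least 16, so the total is at least (18 − k)·16 + k·0.
This is ≤ 286, so (18 − k)·16 + 0k ≤ 286, which gives k ≥ 1.
Exactly 1 works: 1 value at 0 and 17 at 16 total 272; raise one of the low values by 14 (still ≤ 15) to hit 286.

1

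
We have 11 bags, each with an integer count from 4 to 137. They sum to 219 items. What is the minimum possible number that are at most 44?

Let j be the number exceeding 44. Then the total is ≥ 45·j + 4·(11 − j) = 44 + 41j.
So 41j ≤ 175 and j ≤ 4; hence at least 11 − 4 = 7 are ≤ 44.
Exactly 7 works: 7 values at 4 and 4 at 45 total 208; raise one of the low values by 11 (still ≤ 44) to hit 219.

7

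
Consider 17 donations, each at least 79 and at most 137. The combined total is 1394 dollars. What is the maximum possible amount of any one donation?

130

To make one donation as large as possible, make the other 16 as small as possible.
The other 16 contribute at least 16 × 79 = 1264, leaving at most 1394 − 1264 = 130.
Since 130 ≤ 137, this is achievable: one at 130 and 16 at 79.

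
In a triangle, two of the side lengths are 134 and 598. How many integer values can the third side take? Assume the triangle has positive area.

267

The triangle inequality gives |134 − 598| < c < 134 + 598, i.e. 464 < c < 732.
So c can be any integer from 465 to 731: 267 values.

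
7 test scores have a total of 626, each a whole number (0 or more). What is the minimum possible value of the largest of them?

90

Some value must be at least ⌈626/7⌉ = 90, since 7 × 89 = 623 < 626.
Taking 4 copies of 89 and 3 copies of 90 gives exactly 626, so 90 is attained.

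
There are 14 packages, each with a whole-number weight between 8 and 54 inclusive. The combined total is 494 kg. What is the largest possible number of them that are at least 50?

Suppose k of them are at least 50. Those contribute at least 50 each and the other 14 − k at least 8 each.
So the total is at least 50k + 8(14 − k) = 112 + 42k. This must be ≤ 494, giving k ≤ 9.
k = 9 is achieved by 9 values at 50 and 5 at 8, total 490; add 4 to one value (staying below 50) to reach 494.

9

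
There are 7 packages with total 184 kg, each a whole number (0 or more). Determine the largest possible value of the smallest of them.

26

The average is 184/7 < 27, so some value is ≤ 26.
Equality holds with 5 values of 26 and 2 values of 27.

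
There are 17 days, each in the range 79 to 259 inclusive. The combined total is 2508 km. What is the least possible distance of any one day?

79

Minimizing one value means maximizing the remaining 16.
The other 16 can take up 16 × 259 = 4144 ≥ 2508 − 79, so one day can sit at its floor of 79.
Achievable: one at 79 and the other 16 totalling 2429, which fits since 16 × 79 ≤ 2429 ≤ 16 × 259.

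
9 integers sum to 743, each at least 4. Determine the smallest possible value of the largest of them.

83

Some value must be at least ⌈743/9⌉ = 83, since 9 × 82 = 738 < 743.
Equality holds with 5 values of 83 and 4 values of 82.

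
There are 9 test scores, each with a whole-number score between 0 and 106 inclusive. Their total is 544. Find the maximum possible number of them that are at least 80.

If k of the values are ≥ 80, the total is ≥ 80k + 0(9 − k).
Setting 80k + 0(9 − k) ≤ 544 gives 80k ≤ 544, so k ≤ 6.
k = 6 is achieved by 6 values at 80 and 3 at 0, total 480; add 64 to one value (staying below 80) to reach 544.

6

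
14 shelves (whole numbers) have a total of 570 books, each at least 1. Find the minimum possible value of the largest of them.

41

The average is 570/14 > 40, so not all 14 can be 40 or less; the largest is ≥ 41.
Achievable: 10 of them at 41 and 4 at 40 total 570.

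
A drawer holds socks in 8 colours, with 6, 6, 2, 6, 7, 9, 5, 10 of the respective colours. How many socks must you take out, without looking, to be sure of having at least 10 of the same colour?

51

In the worst case you take as many as possible of each colour without reaching 10: 6 + 6 + 2 + 6 + 7 + 9 + 5 + 9 = 50.
The next one must give 10 of some colour, so 50 + 1 = 51.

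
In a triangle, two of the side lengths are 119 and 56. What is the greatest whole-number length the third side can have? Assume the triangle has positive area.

174

The third side must be less than 119 + 56 = 175.
The largest integer below 175 is 174.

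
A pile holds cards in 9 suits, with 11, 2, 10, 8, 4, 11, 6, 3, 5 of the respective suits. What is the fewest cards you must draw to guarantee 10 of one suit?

In the worst case you take as many as possible of each suit without reaching 10: 9 + 2 + 9 + 8 + 4 + 9 + 6 + 3 + 5 = 55.
The next one must give 10 of some suit, so 55 + 1 = 56.

56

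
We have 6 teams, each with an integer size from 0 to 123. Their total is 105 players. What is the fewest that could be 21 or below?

2

Let j be the number exceeding 21. Then the total is ≥ 22·j + 0·(6 − j) = 0 + 22j.
So 22j ≤ 105 and j ≤ 4; hence at least 6 − 4 = 2 are ≤ 21.
Exactly 2 works: 2 values at 0 and 4 at 22 total 88; raise one of the low values by 17 (still ≤ 21) to hit 105.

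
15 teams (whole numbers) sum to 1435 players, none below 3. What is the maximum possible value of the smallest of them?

The average is 1435/15 < 96, so some value is ≤ 95.
Taking 5 copies of 95 and 10 copies of 96 gives exactly 1435, so 95 is attained.

95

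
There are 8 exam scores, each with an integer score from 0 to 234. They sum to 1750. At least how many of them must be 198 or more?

5

Each value short of 198 is at most 197, costing at least 234 − 197 = 37 against the maximum total of 1872.
We can afford to lose at most 1872 − 1750 = 122, so at most ⌊122/37⌋ = 3 fall short, and at least 5 are ≥ 198.
Exactly 5 works: 5 values at 234 and 3 at 197 total 1761; lower one of the high values by 11 (still ≥ 198) to hit 1750.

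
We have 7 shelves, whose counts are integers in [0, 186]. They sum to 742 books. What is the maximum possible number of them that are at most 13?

Each value at 13 or below falls at least 186 − 13 = 173 short of the ceiling 186.
The ceiling total is 7 × 186 = 1302, and we need 742, so at most ⌊(1302 − 742)/173⌋ = 3 can be that low.
k = 3 is achieved by 3 values at 13 and 4 at 186, total 783; lower one of the 186's by 41 (still > 13) to reach 742.

3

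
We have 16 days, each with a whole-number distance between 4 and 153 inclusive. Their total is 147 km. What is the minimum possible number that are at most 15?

10

Each value above 15 is at least 16, contributing at least 16 − 4 = 12 above the floor 4.
The sum exceeds the floor total 64 by 83, so at most ⌊83/12⌋ = 6 exceed 15, and at least 10 are ≤ 15.
Exactly 10 works: 10 values at 4 and 6 at 16 total 136; raise one of the low values by 11 (still ≤ 15) to hit 147.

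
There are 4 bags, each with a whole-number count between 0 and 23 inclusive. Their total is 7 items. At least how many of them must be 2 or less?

If only k of them are at most 2, the other 4 − k are at least 3, so the total is at least (4 − k)·3 + k·0.
This is ≤ 7, so (4 − k)·3 + 0k ≤ 7, which gives k ≥ 2.
Exactly 2 works: 2 values at 0 and 2 at 3 total 6; raise one of the low values by 1 (still ≤ 2) to hit 7.

2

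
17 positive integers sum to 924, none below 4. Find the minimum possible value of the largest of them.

The 17 values sum to 924, so their maximum is at least ⌈924/17⌉ = 55.
Equality holds with 6 values of 55 and 11 values of 54.

55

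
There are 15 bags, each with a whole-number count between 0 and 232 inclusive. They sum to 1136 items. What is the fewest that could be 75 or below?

Let j be the number exceeding 75. Then the total is ≥ 76·j + 0·(15 − j) = 0 + 76j.
So 76j ≤ 1136 and j ≤ 14; hence at least 15 − 14 = 1 are ≤ 75.
Exactly 1 works: 1 value at 0 and 14 at 76 total 1064; raise one of the low values by 72 (still ≤ 75) to hit 1136.

1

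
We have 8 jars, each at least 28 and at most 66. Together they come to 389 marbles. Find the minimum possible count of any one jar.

28

To make one jar as small as possible, make the other 7 as large as possible.
The other 7 can take up 7 × 66 = 462 ≥ 389 − 28, so one jar can sit at its floor of 28.
Achievable: one at 28 and the other 7 totalling 361, which fits since 7 × 28 ≤ 361 ≤ 7 × 66.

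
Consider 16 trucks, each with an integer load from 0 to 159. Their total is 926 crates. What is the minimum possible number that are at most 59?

If only k of them are at most 59, the other 16 − k are at least 60, so the total is at least (16 − k)·60 + k·0.
This is ≤ 926, so (16 − k)·60 + 0k ≤ 926, which gives k ≥ 1.
Exactly 1 works: 1 value at 0 and 15 at 60 total 900; raise one of the low values by 26 (still ≤ 59) to hit 926.

1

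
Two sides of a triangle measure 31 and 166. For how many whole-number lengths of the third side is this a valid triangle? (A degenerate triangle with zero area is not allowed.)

The triangle inequality gives |31 − 166| < c < 31 + 166, i.e. 135 < c < 197.
So c can be any integer from 136 to 196: 61 values.

61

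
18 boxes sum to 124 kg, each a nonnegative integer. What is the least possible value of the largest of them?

7

The average is 124/18 > 6, so not all 18 can be 6 or less; the largest is ≥ 7.
Equality holds with 16 values of 7 and 2 values of 6.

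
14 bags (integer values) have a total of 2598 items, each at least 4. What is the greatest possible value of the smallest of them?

185

The 14 values sum to 2598, so their minimum is at most ⌊2598/14⌋ = 185.
Taking 6 copies of 185 and 8 copies of 186 gives exactly 2598, so 185 is attained.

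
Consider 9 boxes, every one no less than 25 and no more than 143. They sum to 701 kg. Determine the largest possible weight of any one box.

143

To make one box as large as possible, make the other 8 as small as possible.
The other 8 contribute at least 8 × 25 = 200, leaving at most 701 − 200 = 501.
But each box is capped at 143, so the maximum is 143.
Achievable: one at 143 and the other 8 totalling 558, which fits since 8 × 25 ≤ 558 ≤ 8 × 143.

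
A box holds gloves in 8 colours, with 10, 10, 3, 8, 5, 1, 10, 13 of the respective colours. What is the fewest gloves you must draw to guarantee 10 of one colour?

In the worst case you take as many as possible of each colour without reaching 10: 9 + 9 + 3 + 8 + 5 + 1 + 9 + 9 = 53.
The next one must give 10 of some colour, so 53 + 1 = 54.

54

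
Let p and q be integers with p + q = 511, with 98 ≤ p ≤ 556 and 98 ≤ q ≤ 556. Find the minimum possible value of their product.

40474

pq = p(511 − p) is concave in p, so over [98, 413] it is minimized at an endpoint.
At the endpoint p = 98, q = 511 − 98 = 413, so pq = 98 × 413 = 40474.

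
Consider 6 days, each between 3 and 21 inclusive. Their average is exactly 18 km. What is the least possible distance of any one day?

3

To make one day as small as possible, make the other 5 as large as possible.
The total is 6 × 18 = 108.
The other 5 contribute at most 5 × 21 = 105, leaving at least 108 − 105 = 3.
Since 3 ≥ 3, this is achievable: one at 3 and 5 at 21.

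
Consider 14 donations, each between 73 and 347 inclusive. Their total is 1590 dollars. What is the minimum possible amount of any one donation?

73

To make one donation as small as possible, make the other 13 as large as possible.
The other 13 can take up 13 × 347 = 4511 ≥ 1590 − 73, so one donation can sit at its floor of 73.
Achievable: one at 73 and the other 13 totalling 1517, which fits since 13 × 73 ≤ 1517 ≤ 13 × 347.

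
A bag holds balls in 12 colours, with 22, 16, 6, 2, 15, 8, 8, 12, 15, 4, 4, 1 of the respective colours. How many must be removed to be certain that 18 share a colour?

109

In the worst case you take as many as possible of each colour without reaching 18: 17 + 16 + 6 + 2 + 15 + 8 + 8 + 12 + 15 + 4 + 4 + 1 = 108.
The next one must give 18 of some colour, so 108 + 1 = 109.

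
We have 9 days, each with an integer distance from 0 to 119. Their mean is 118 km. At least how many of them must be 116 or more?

7

The total is 9 × 118 = 1062.
If only k of them are at least 116, the other 9 − k are at most 115, so the total is at most k·119 + (9 − k)·115.
This must reach 1062, so k·119 + (9 − k)·115 ≥ 1062, giving k ≥ 7.
Exactly 7 works: 7 values at 119 and 2 at 115 total 1063; lower one of the high values by 1 (still ≥ 116) to hit 1062.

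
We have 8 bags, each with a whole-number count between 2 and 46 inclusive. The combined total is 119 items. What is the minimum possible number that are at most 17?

2

If only k of them are at most 17, the other 8 − k are at least 18, so the total is at least (8 − k)·18 + k·2.
This is ≤ 119, so (8 − k)·18 + 2k ≤ 119, which gives k ≥ 2.
Exactly 2 works: 2 values at 2 and 6 at 18 total 112; raise one of the low values by 7 (still ≤ 17) to hit 119.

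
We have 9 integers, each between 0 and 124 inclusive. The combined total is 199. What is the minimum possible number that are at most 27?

If only k of them are at most 27, the other 9 − k are at least 28, so the total is at least (9 − k)·28 + k·0.
This is ≤ 199, so (9 − k)·28 + 0k ≤ 199, which gives k ≥ 2.
Exactly 2 works: 2 values at 0 and 7 at 28 total 196; raise one of the low values by 3 (still ≤ 27) to hit 199.

2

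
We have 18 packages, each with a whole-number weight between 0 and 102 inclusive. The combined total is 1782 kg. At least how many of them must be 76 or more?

Suppose at most 18 − j of them reach 76; then j values are ≤ 75 and the rest ≤ 102.
The total is then ≤ 75·j + 102·(18 − j) = 1836 − 27j. For this to be ≥ 1782 we need j ≤ 2, so at least 18 − 2 = 16 must reach 76.
Exactly 16 works: 16 values at 102 and 2 at 75 total 1782.

16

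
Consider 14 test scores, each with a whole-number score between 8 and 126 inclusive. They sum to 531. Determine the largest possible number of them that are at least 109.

4

With k values at 109 or above and the rest at least 8, the sum is at least 112 + 101k.
Since the sum is 531, we need 101k ≤ 419, i.e. k ≤ 4.
k = 4 is achieved by 4 values at 109 and 10 at 8, total 516; add 15 to one value (staying below 109) to reach 531.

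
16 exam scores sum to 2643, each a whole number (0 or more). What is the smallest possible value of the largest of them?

If every one of the 16 were at most 165, the total would be at most 16 × 165 = 2640 < 2643.
Equality holds with 3 values of 166 and 13 values of 165.

166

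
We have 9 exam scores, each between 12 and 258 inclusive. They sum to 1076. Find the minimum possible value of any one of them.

12

Minimizing one value means maximizing the remaining 8.
The other 8 can take up 8 × 258 = 2064 ≥ 1076 − 12, so one score can sit at its floor of 12.
Achievable: one at 12 and the other 8 totalling 1064, which fits since 8 × 12 ≤ 1064 ≤ 8 × 258.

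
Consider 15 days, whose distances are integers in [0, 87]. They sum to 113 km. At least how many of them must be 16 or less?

9

Let j be the number exceeding 16. Then the total is ≥ 17·j + 0·(15 − j) = 0 + 17j.
So 17j ≤ 113 and j ≤ 6; hence at least 15 − 6 = 9 are ≤ 16.
Exactly 9 works: 9 values at 0 and 6 at 17 total 102; raise one of the low values by 11 (still ≤ 16) to hit 113.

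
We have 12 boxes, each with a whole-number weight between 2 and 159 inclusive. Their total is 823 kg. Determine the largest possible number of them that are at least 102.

7

If k of the values are ≥ 102, the total is ≥ 102k + 2(12 − k).
Setting 102k + 2(12 − k) ≤ 823 gives 100k ≤ 799, so k ≤ 7.
k = 7 is achieved by 7 values at 102 and 5 at 2, total 724; add 99 to one value (staying below 102) to reach 823.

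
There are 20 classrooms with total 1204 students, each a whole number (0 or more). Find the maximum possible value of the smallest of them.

60

The 20 values sum to 1204, so their minimum is at most ⌊1204/20⌋ = 60.
Taking 16 copies of 60 and 4 copies of 61 gives exactly 1204, so 60 is attained.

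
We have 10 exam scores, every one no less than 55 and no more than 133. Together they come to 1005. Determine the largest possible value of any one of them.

Maximizing one value means minimizing the remaining 9.
The other 9 contribute at least 9 × 55 = 495, leaving at most 1005 − 495 = 510.
But each score is capped at 133, so the maximum is 133.
Achievable: one at 133 and the other 9 totalling 872, which fits since 9 × 55 ≤ 872 ≤ 9 × 133.

133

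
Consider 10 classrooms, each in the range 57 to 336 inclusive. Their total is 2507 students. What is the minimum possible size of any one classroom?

To make one classroom as small as possible, make the other 9 as large as possible.
The other 9 can take up 9 × 336 = 3024 ≥ 2507 − 57, so one classroom can sit at its floor of 57.
Achievable: one at 57 and the other 9 totalling 2450, which fits since 9 × 57 ≤ 2450 ≤ 9 × 336.

57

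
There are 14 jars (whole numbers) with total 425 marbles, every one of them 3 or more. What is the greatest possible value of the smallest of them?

30

If every one of the 14 were at least 31, the total would be at least 14 × 31 = 434 > 425.
Equality holds with 9 values of 30 and 5 values of 31.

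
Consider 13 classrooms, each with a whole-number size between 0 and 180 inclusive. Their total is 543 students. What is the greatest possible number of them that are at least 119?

With k values at 119 or above and the rest at least 0, the sum is at least 0 + 119k.
Since the sum is 543, we need 119k ≤ 543, i.e. k ≤ 4.
k = 4 is achieved by 4 values at 119 and 9 at 0, total 476; add 67 to one value (staying below 119) to reach 543.

4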